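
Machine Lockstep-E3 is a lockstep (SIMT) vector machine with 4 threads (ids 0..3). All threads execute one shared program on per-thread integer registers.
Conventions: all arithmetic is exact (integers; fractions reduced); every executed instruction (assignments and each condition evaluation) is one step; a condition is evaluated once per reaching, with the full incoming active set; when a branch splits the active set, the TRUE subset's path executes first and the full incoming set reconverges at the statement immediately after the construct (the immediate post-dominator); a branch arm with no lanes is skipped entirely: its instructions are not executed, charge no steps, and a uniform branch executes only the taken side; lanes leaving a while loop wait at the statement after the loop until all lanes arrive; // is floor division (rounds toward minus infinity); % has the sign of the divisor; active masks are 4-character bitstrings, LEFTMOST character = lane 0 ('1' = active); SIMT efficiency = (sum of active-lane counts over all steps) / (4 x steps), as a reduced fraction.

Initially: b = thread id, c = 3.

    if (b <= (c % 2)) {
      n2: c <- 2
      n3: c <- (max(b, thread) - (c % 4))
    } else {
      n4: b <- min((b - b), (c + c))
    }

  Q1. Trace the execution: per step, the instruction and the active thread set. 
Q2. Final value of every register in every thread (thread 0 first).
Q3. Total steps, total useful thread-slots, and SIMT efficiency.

step 0: eval (b <= (c % 2))          1111
step 1: c <- 2                       1100
step 2: c <- (max(b, thread) - (c % 4)) 1100
step 3: b <- min((b - b), (c + c))   0011

Answer: 4 steps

b: 0,1,0,0
c: -2,-1,3,3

steps = 4; useful = 10; efficiency = 10/16 = 5/8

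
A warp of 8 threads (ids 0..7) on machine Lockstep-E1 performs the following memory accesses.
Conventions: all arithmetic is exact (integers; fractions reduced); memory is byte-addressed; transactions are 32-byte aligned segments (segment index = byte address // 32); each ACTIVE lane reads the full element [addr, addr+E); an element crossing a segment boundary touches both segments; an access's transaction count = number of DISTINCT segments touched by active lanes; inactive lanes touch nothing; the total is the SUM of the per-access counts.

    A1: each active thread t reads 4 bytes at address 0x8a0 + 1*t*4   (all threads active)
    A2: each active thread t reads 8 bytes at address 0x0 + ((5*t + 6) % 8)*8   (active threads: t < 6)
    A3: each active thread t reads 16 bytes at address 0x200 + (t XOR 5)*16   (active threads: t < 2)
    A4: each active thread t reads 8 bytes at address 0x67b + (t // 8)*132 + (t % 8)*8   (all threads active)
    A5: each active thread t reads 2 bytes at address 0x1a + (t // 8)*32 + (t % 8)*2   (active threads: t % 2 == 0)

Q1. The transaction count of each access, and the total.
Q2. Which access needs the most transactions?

A1: 1 transaction
A2: 2 transactions
A3: 1 transaction
A4: 3 transactions
A5: 2 transactions

Answer: 1,2,1,3,2; total 9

Answer: A4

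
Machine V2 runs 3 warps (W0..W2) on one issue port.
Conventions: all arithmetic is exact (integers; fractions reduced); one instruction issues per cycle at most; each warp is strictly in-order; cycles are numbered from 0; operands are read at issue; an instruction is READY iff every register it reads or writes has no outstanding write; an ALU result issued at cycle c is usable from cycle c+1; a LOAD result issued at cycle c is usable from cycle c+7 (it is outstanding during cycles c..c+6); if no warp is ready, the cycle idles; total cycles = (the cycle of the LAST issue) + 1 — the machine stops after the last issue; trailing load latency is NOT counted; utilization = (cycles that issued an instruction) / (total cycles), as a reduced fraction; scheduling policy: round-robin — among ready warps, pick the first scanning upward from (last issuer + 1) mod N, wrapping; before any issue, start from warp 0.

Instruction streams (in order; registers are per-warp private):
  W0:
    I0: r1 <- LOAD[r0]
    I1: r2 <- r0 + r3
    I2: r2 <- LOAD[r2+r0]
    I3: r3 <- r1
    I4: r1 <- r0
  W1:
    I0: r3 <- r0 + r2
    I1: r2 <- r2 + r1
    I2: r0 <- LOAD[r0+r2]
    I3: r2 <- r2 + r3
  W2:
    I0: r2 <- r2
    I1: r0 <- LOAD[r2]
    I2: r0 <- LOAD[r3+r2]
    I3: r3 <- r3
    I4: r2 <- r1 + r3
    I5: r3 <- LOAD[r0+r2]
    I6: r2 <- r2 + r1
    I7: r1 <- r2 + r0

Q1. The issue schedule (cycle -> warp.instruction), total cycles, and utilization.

cycle 0: W0.I0
cycle 1: W1.I0
cycle 2: W2.I0
cycle 3: W0.I1
cycle 4: W1.I1
cycle 5: W2.I1
cycle 6: W0.I2
cycle 7: W1.I2
cycle 8: W0.I3
cycle 9: W1.I3
cycle 10: W0.I4
cycle 11: idle
cycle 12: W2.I2
cycle 13: W2.I3
cycle 14: W2.I4
cycle 15: idle
cycle 16: idle
cycle 17: idle
cycle 18: idle
cycle 19: W2.I5
cycle 20: W2.I6
cycle 21: W2.I7

Answer: 22 cycles, utilization 17/22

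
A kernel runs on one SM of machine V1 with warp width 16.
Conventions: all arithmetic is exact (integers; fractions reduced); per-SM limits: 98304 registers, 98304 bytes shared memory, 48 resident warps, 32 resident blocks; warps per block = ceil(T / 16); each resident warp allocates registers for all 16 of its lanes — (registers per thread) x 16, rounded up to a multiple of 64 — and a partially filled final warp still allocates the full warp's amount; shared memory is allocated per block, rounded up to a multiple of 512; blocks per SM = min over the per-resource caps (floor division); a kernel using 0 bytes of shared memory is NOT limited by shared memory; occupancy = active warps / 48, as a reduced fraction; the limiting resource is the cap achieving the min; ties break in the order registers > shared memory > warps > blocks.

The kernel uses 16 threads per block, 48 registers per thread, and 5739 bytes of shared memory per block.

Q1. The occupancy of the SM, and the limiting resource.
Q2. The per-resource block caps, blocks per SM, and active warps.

Answer: occupancy 1/3, limited by shared memory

registers: 128 blocks
shared memory: 16 blocks
warps: 48 blocks
blocks: 32 blocks

Answer: 16 blocks, 16 active warps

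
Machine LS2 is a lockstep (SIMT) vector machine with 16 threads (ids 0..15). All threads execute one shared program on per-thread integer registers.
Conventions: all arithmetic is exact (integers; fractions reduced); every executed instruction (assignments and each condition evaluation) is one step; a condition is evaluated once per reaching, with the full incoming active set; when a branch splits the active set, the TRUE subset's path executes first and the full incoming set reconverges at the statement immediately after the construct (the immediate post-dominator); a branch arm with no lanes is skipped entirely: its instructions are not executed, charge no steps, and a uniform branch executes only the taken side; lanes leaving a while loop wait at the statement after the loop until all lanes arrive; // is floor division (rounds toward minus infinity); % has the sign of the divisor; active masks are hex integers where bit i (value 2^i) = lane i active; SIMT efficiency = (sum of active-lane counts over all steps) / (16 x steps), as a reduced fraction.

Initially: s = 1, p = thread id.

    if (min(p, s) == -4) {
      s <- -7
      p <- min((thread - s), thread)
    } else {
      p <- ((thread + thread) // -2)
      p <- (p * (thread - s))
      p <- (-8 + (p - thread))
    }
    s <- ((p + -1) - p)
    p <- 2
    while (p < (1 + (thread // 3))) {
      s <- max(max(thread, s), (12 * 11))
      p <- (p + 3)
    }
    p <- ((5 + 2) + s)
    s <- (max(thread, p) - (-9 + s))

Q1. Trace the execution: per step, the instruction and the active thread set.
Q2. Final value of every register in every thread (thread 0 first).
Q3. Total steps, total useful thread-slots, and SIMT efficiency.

step 0: eval (min(p, s) == -4)       0xffff
step 1: p <- ((thread + thread) // -2) 0xffff
step 2: p <- (p * (thread - s))      0xffff
step 3: p <- (-8 + (p - thread))     0xffff
step 4: s <- ((p + -1) - p)          0xffff
step 5: p <- 2                       0xffff
step 6: eval (p < (1 + (thread // 3))) 0xffff
step 7: s <- max(max(thread, s), (12 * 11)) 0xffc0
step 8: p <- (p + 3)                 0xffc0
step 9: eval (p < (1 + (thread // 3))) 0xffc0
step 10: s <- max(max(thread, s), (12 * 11)) 0x8000
step 11: p <- (p + 3)                 0x8000
step 12: eval (p < (1 + (thread // 3))) 0x8000
step 13: p <- ((5 + 2) + s)           0xffff
step 14: s <- (max(thread, p) - (-9 + s)) 0xffff

Answer: 15 steps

s: 16,16,16,16,16,16,16,16,16,16,16,16,16,16,16,16
p: 6,6,6,6,6,6,139,139,139,139,139,139,139,139,139,139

steps = 15; useful = 177; efficiency = 177/240 = 59/80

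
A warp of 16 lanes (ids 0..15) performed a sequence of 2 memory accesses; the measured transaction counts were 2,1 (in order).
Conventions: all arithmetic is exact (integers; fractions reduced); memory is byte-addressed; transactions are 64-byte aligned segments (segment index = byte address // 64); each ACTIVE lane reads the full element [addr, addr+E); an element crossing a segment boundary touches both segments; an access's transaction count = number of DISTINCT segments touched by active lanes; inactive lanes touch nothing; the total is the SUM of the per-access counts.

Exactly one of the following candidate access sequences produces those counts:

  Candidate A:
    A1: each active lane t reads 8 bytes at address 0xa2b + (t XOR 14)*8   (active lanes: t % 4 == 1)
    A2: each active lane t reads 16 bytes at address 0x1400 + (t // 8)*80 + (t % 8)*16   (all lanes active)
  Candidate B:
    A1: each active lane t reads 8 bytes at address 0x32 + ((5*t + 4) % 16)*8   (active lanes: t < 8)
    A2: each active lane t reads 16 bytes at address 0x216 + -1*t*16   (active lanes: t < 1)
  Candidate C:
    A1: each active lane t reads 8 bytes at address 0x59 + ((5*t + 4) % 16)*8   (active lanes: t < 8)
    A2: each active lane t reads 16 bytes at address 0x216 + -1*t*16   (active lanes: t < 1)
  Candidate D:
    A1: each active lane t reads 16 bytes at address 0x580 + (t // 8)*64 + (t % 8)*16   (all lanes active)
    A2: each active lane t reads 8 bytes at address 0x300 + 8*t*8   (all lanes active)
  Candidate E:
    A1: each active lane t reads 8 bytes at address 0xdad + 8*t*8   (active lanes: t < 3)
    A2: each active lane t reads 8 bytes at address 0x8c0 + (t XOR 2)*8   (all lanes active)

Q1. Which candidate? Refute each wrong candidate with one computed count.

A: A2 gives 4 transactions, not 1
C: A1 gives 3 transactions, not 2
D: A1 gives 3 transactions, not 2
E: A1 gives 3 transactions, not 2
B: all counts match (2,1)

Answer: B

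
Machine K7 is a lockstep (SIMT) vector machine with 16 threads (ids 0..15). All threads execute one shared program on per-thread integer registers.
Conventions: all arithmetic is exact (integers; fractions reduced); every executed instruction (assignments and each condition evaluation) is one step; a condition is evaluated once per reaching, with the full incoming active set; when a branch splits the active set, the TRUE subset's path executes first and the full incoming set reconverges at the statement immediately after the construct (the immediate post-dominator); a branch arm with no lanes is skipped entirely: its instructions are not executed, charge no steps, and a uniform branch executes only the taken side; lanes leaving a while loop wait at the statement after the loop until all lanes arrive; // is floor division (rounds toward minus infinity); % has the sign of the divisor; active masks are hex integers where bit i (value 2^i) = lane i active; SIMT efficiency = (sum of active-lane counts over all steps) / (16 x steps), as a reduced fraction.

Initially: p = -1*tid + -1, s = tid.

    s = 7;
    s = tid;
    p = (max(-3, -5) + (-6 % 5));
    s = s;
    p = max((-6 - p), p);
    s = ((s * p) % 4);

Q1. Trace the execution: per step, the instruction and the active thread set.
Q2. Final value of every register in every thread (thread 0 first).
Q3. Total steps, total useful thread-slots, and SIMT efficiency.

step 0: s <- 7                       0xffff
step 1: s <- tid                     0xffff
step 2: p <- (max(-3, -5) + (-6 % 5)) 0xffff
step 3: s <- s                       0xffff
step 4: p <- max((-6 - p), p)        0xffff
step 5: s <- ((s * p) % 4)           0xffff

Answer: 6 steps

p: 1,1,1,1,1,1,1,1,1,1,1,1,1,1,1,1
s: 0,1,2,3,0,1,2,3,0,1,2,3,0,1,2,3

steps = 6; useful = 96; efficiency = 96/96 = 1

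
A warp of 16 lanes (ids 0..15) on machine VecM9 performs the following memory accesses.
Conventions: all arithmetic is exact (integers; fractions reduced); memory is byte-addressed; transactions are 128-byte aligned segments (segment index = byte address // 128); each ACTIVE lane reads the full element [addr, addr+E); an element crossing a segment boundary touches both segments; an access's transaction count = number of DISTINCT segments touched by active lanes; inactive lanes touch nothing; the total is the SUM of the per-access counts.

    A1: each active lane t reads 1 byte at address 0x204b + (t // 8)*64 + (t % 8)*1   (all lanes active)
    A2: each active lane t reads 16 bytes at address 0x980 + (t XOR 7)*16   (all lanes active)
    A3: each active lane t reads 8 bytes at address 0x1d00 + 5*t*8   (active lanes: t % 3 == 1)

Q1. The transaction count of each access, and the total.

A1: 2 transactions
A2: 2 transactions
A3: 5 transactions

Answer: 2,2,5; total 9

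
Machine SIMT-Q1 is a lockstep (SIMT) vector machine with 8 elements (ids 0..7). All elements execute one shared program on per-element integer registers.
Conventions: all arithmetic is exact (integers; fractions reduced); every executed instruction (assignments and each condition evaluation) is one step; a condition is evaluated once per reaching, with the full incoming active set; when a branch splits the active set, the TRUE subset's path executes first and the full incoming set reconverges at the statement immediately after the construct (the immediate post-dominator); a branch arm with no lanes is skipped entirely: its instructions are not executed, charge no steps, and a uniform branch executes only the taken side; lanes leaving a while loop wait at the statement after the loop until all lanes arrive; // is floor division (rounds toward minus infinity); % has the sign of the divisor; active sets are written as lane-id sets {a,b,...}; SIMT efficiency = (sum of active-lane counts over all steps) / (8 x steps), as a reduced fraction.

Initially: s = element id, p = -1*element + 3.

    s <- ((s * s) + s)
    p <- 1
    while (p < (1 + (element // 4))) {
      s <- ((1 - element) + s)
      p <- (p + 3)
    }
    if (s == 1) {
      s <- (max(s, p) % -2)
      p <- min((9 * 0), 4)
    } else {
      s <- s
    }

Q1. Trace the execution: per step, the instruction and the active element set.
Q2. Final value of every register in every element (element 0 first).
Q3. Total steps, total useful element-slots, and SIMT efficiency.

step 0: s <- ((s * s) + s)           {0,1,2,3,4,5,6,7}
step 1: p <- 1                       {0,1,2,3,4,5,6,7}
step 2: eval (p < (1 + (element // 4))) {0,1,2,3,4,5,6,7}
step 3: s <- ((1 - element) + s)     {4,5,6,7}
step 4: p <- (p + 3)                 {4,5,6,7}
step 5: eval (p < (1 + (element // 4))) {4,5,6,7}
step 6: eval (s == 1)                {0,1,2,3,4,5,6,7}
step 7: s <- s                       {0,1,2,3,4,5,6,7}

Answer: 8 steps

s: 0,2,6,12,17,26,37,50
p: 1,1,1,1,4,4,4,4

steps = 8; useful = 52; efficiency = 52/64 = 13/16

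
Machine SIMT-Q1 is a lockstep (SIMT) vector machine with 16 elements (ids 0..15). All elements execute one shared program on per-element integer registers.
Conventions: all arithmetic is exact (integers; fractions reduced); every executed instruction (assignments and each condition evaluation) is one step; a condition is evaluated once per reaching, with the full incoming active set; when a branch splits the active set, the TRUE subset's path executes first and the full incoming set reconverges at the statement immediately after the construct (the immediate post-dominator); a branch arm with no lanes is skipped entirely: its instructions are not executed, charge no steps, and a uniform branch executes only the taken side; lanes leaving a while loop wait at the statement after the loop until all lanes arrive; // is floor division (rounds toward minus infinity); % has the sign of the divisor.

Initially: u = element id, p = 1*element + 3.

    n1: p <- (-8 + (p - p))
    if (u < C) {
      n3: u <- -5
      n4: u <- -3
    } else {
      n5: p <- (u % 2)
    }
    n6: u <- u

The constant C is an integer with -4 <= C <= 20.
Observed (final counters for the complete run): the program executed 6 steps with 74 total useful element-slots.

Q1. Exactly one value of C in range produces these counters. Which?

Answer: C = 10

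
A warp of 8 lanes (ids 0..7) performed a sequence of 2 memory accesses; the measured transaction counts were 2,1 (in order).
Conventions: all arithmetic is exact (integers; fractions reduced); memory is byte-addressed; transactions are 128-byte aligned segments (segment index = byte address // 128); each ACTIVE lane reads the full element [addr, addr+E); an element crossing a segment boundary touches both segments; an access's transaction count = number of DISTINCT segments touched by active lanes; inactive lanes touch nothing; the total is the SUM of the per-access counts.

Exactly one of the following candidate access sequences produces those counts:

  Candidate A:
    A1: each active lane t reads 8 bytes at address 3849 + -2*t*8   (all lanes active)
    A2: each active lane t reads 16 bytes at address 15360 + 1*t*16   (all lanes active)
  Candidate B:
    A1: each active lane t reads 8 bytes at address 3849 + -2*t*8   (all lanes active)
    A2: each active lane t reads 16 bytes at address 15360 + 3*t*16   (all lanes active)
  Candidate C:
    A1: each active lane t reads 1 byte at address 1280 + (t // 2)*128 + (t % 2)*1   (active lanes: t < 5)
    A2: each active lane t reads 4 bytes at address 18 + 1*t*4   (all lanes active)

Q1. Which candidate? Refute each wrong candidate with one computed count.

B: A2 gives 3 transactions, not 1
C: A1 gives 3 transactions, not 2
A: all counts match (2,1)

Answer: A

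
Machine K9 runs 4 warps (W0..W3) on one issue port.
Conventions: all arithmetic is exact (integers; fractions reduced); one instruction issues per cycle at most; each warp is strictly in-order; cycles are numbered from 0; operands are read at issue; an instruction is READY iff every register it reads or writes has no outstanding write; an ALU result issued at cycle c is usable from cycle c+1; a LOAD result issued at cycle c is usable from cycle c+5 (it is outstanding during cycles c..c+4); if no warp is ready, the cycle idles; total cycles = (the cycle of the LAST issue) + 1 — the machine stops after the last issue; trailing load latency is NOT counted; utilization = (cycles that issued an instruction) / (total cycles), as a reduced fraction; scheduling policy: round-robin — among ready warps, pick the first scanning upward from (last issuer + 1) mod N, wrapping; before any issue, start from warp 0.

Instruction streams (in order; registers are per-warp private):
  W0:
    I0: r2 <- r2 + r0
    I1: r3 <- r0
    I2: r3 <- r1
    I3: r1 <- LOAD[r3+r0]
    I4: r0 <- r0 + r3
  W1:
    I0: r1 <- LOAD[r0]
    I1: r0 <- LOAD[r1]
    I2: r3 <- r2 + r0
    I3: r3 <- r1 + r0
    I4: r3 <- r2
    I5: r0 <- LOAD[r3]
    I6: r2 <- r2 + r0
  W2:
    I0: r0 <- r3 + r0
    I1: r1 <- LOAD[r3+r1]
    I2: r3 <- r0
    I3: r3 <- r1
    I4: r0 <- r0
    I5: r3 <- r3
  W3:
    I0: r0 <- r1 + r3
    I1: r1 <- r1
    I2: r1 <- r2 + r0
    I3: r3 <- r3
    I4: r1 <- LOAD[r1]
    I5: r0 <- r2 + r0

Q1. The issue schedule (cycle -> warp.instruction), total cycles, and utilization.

cycle 0: W0.I0
cycle 1: W1.I0
cycle 2: W2.I0
cycle 3: W3.I0
cycle 4: W0.I1
cycle 5: W2.I1
cycle 6: W3.I1
cycle 7: W0.I2
cycle 8: W1.I1
cycle 9: W2.I2
cycle 10: W3.I2
cycle 11: W0.I3
cycle 12: W2.I3
cycle 13: W3.I3
cycle 14: W0.I4
cycle 15: W1.I2
cycle 16: W2.I4
cycle 17: W3.I4
cycle 18: W1.I3
cycle 19: W2.I5
cycle 20: W3.I5
cycle 21: W1.I4
cycle 22: W1.I5
cycle 23: idle
cycle 24: idle
cycle 25: idle
cycle 26: idle
cycle 27: W1.I6

Answer: 28 cycles, utilization 6/7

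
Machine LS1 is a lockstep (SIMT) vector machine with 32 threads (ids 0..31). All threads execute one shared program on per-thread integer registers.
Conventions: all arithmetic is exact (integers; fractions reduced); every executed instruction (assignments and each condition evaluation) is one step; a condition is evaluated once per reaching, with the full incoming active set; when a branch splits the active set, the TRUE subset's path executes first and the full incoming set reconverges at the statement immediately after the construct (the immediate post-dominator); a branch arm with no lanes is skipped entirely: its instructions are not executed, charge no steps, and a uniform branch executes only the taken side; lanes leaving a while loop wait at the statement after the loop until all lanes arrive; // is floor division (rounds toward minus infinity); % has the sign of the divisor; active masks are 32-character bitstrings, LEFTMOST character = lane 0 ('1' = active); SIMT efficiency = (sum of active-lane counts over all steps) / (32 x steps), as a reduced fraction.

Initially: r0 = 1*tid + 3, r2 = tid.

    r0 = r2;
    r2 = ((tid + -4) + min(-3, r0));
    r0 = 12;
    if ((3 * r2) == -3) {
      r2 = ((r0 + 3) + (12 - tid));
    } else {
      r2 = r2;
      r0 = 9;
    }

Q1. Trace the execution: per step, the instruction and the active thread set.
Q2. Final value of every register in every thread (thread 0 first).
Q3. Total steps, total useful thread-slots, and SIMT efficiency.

step 0: r0 <- r2                     11111111111111111111111111111111
step 1: r2 <- ((tid + -4) + min(-3, r0)) 11111111111111111111111111111111
step 2: r0 <- 12                     11111111111111111111111111111111
step 3: eval ((3 * r2) == -3)        11111111111111111111111111111111
step 4: r2 <- ((r0 + 3) + (12 - tid)) 00000010000000000000000000000000
step 5: r2 <- r2                     11111101111111111111111111111111
step 6: r0 <- 9                      11111101111111111111111111111111

Answer: 7 steps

r0: 9,9,9,9,9,9,12,9,9,9,9,9,9,9,9,9,9,9,9,9,9,9,9,9,9,9,9,9,9,9,9,9
r2: -7,-6,-5,-4,-3,-2,21,0,1,2,3,4,5,6,7,8,9,10,11,12,13,14,15,16,17,18,19,20,21,22,23,24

steps = 7; useful = 191; efficiency = 191/224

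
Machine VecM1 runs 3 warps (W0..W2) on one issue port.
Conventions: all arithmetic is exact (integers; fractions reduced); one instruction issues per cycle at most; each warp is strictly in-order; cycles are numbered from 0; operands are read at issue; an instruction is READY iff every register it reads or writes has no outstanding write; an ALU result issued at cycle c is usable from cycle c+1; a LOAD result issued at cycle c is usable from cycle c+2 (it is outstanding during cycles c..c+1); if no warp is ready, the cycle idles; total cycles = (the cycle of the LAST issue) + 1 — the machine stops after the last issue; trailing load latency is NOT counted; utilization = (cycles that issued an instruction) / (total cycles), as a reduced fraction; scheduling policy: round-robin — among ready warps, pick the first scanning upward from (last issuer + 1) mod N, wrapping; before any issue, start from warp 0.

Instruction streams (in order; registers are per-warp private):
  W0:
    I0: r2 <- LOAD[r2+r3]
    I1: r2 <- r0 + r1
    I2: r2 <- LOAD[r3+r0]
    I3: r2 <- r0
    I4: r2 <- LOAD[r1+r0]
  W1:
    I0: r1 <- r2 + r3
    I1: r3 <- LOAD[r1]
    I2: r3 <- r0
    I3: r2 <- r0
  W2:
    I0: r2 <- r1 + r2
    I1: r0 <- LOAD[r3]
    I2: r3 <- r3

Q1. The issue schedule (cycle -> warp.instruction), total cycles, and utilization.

cycle 0: W0.I0
cycle 1: W1.I0
cycle 2: W2.I0
cycle 3: W0.I1
cycle 4: W1.I1
cycle 5: W2.I1
cycle 6: W0.I2
cycle 7: W1.I2
cycle 8: W2.I2
cycle 9: W0.I3
cycle 10: W1.I3
cycle 11: W0.I4

Answer: 12 cycles, utilization 1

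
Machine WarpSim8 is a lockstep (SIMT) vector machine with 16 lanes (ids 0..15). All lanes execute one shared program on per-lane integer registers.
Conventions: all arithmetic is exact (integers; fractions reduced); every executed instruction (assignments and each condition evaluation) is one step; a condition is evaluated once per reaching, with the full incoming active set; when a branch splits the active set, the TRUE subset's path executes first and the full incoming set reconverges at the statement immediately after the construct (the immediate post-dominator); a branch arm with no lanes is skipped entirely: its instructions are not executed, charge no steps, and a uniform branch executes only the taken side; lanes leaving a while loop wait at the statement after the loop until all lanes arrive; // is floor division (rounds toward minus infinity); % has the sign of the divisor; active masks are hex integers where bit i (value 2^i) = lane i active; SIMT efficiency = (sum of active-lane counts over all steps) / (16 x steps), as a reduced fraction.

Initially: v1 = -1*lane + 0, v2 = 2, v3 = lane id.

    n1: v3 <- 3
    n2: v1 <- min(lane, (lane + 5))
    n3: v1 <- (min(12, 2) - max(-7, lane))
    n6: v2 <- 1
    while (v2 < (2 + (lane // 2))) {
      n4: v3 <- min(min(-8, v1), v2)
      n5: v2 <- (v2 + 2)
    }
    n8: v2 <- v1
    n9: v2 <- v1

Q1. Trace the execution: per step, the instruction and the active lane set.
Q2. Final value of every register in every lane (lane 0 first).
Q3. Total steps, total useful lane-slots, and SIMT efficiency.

step 0: v3 <- 3                      0xffff
step 1: v1 <- min(lane, (lane + 5))  0xffff
step 2: v1 <- (min(12, 2) - max(-7, lane)) 0xffff
step 3: v2 <- 1                      0xffff
step 4: eval (v2 < (2 + (lane // 2))) 0xffff
step 5: v3 <- min(min(-8, v1), v2)   0xffff
step 6: v2 <- (v2 + 2)               0xffff
step 7: eval (v2 < (2 + (lane // 2))) 0xffff
step 8: v3 <- min(min(-8, v1), v2)   0xfff0
step 9: v2 <- (v2 + 2)               0xfff0
step 10: eval (v2 < (2 + (lane // 2))) 0xfff0
step 11: v3 <- min(min(-8, v1), v2)   0xff00
step 12: v2 <- (v2 + 2)               0xff00
step 13: eval (v2 < (2 + (lane // 2))) 0xff00
step 14: v3 <- min(min(-8, v1), v2)   0xf000
step 15: v2 <- (v2 + 2)               0xf000
step 16: eval (v2 < (2 + (lane // 2))) 0xf000
step 17: v2 <- v1                     0xffff
step 18: v2 <- v1                     0xffff

Answer: 19 steps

v1: 2,1,0,-1,-2,-3,-4,-5,-6,-7,-8,-9,-10,-11,-12,-13
v2: 2,1,0,-1,-2,-3,-4,-5,-6,-7,-8,-9,-10,-11,-12,-13
v3: -8,-8,-8,-8,-8,-8,-8,-8,-8,-8,-8,-9,-10,-11,-12,-13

steps = 19; useful = 232; efficiency = 232/304 = 29/38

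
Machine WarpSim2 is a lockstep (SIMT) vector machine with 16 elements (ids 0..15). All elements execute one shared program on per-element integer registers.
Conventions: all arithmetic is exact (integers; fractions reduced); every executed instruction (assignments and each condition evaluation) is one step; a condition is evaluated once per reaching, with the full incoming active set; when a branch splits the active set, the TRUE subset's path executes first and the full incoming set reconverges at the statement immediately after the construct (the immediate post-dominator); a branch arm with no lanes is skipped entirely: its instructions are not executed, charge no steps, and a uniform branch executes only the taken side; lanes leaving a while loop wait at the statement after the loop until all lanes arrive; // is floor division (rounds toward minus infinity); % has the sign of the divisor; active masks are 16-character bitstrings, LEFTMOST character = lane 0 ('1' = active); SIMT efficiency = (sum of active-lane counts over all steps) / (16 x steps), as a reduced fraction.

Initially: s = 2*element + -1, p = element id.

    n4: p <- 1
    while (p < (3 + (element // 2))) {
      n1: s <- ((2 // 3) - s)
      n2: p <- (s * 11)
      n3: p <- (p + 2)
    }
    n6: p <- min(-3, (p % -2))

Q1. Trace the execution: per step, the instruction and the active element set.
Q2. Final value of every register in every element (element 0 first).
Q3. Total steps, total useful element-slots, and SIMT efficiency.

step 0: p <- 1                       1111111111111111
step 1: eval (p < (3 + (element // 2))) 1111111111111111
step 2: s <- ((2 // 3) - s)          1111111111111111
step 3: p <- (s * 11)                1111111111111111
step 4: p <- (p + 2)                 1111111111111111
step 5: eval (p < (3 + (element // 2))) 1111111111111111
step 6: s <- ((2 // 3) - s)          0111111111111111
step 7: p <- (s * 11)                0111111111111111
step 8: p <- (p + 2)                 0111111111111111
step 9: eval (p < (3 + (element // 2))) 0111111111111111
step 10: p <- min(-3, (p % -2))       1111111111111111

Answer: 11 steps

s: 1,1,3,5,7,9,11,13,15,17,19,21,23,25,27,29
p: -3,-3,-3,-3,-3,-3,-3,-3,-3,-3,-3,-3,-3,-3,-3,-3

steps = 11; useful = 172; efficiency = 172/176 = 43/44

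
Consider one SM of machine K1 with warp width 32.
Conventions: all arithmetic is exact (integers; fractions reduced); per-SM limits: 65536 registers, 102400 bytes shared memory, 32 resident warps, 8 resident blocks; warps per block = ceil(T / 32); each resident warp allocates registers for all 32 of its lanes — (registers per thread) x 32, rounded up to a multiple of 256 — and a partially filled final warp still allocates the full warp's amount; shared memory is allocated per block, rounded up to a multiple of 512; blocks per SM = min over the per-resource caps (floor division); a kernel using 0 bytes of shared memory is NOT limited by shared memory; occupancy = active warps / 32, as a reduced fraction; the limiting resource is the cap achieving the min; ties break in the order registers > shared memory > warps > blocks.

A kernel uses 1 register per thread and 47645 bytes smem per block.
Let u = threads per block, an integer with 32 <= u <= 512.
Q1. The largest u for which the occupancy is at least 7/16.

Answer: u = 512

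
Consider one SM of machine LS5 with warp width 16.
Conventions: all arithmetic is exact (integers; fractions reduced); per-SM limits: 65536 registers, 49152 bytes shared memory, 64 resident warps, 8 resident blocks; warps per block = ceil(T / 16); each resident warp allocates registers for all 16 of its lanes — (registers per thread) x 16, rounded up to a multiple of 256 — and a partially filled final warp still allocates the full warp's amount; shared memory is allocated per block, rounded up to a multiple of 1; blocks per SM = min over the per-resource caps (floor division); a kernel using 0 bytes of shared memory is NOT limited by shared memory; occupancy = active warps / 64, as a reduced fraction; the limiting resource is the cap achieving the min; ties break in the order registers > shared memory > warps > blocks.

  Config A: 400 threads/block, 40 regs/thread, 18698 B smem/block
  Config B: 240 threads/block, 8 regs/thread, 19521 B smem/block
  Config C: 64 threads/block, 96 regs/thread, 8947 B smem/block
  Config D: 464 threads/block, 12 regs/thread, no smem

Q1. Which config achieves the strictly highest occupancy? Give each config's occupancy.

occupancies: A 25/32, B 15/32, C 5/16, D 29/32

Answer: D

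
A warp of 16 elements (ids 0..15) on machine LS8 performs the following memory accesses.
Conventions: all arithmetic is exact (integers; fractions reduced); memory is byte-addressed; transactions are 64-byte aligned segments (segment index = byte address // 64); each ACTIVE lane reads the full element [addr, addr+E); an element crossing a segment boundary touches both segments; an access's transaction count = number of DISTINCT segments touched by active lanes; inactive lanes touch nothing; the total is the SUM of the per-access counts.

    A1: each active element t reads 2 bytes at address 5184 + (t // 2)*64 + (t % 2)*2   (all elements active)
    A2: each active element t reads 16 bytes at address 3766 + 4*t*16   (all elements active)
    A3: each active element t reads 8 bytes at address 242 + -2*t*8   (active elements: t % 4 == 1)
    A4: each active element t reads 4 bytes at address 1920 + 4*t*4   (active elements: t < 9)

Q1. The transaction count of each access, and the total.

A1: 8 transactions
A2: 17 transactions
A3: 4 transactions
A4: 3 transactions

Answer: 8,17,4,3; total 32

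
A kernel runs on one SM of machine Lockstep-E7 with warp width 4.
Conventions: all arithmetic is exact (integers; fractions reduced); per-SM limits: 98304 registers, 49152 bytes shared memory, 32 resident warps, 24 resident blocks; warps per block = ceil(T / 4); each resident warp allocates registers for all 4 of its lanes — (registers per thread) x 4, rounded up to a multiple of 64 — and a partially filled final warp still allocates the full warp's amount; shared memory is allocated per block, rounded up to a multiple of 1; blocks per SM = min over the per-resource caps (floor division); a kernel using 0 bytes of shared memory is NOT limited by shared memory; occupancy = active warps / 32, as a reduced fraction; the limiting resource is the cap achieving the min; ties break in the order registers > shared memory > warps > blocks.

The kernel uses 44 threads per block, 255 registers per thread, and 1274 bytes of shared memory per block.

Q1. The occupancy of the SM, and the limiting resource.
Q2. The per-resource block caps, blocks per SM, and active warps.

Answer: occupancy 11/16, limited by warps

registers: 8 blocks
shared memory: 38 blocks
warps: 2 blocks
blocks: 24 blocks

Answer: 2 blocks, 22 active warps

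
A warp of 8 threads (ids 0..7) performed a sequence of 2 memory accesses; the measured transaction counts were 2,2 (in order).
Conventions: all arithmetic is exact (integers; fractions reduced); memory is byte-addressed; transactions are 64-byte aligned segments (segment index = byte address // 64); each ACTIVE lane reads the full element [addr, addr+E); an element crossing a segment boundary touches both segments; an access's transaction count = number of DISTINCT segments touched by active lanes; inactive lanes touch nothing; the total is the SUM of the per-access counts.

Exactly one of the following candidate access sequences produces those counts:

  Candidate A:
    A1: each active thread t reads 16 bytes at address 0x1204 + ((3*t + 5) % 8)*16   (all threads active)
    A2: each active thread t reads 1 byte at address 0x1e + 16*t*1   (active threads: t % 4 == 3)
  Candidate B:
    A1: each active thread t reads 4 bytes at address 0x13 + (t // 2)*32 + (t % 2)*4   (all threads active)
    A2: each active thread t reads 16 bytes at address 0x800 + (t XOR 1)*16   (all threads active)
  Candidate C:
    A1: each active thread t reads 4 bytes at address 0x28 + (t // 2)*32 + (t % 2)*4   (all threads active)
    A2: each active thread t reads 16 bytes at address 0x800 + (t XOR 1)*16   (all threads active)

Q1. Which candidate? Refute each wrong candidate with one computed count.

A: A1 gives 3 transactions, not 2
C: A1 gives 3 transactions, not 2
B: all counts match (2,2)

Answer: B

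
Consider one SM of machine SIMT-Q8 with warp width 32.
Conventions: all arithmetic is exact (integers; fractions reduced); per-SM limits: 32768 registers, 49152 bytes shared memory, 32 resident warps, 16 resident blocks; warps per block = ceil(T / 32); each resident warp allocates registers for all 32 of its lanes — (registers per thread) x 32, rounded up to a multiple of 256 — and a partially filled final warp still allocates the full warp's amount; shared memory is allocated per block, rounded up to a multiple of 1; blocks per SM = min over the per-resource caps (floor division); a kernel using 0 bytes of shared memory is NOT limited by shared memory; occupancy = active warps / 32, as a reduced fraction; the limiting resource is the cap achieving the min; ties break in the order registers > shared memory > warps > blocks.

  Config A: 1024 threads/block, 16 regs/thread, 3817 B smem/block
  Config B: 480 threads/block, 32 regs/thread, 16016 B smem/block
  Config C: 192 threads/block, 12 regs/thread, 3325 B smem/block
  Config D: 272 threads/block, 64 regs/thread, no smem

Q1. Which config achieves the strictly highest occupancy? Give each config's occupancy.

occupancies: A 1, B 15/16, C 15/16, D 9/32

Answer: A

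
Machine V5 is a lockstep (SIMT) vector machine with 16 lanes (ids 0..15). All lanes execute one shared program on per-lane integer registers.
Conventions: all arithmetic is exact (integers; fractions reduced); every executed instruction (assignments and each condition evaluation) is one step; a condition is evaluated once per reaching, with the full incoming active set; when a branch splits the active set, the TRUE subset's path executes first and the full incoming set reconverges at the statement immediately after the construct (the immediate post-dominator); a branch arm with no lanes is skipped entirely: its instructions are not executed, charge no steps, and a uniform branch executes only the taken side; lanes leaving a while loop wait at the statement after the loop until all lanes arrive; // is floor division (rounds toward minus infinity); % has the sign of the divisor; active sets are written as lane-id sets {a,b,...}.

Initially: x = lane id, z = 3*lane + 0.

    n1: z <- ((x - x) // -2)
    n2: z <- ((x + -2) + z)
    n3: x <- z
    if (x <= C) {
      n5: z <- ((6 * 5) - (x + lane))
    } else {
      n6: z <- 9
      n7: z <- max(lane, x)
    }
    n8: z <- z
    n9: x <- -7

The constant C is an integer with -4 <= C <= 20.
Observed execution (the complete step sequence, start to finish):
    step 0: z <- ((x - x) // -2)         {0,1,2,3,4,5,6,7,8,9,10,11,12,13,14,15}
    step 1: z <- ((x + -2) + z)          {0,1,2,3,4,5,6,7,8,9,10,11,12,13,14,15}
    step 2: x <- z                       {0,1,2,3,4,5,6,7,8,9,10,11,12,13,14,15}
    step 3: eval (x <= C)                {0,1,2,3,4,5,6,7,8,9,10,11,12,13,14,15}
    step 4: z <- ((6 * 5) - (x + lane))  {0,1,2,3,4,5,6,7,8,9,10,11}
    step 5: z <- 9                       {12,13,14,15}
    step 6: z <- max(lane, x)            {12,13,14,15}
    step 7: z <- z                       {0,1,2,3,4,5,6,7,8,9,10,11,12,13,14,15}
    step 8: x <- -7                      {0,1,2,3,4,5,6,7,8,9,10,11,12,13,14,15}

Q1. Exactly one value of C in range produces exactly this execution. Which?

Answer: C = 9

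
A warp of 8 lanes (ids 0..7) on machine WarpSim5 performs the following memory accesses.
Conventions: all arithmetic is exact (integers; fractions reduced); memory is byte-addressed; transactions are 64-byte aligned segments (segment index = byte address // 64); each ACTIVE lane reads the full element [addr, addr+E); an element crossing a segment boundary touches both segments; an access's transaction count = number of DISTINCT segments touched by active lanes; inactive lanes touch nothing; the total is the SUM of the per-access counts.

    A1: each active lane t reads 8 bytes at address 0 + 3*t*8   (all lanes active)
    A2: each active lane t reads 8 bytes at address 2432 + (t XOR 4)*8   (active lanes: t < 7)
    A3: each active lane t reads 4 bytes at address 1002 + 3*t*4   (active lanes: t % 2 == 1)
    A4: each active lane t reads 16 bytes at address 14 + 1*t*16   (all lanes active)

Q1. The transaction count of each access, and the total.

A1: 3 transactions
A2: 1 transaction
A3: 3 transactions
A4: 3 transactions

Answer: 3,1,3,3; total 10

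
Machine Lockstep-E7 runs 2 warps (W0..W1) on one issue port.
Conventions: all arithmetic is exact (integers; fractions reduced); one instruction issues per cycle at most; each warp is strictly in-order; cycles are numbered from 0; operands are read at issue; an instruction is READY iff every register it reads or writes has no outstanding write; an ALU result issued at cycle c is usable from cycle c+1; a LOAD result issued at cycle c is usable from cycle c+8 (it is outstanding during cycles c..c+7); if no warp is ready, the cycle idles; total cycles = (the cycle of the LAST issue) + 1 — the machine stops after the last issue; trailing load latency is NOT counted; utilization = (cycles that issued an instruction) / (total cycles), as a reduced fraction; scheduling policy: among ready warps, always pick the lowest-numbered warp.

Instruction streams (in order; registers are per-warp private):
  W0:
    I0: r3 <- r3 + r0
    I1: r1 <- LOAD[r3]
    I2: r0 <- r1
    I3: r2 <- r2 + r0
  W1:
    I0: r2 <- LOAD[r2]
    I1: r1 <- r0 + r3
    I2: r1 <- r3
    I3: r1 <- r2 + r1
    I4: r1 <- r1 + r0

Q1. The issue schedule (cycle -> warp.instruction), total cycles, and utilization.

cycle 0: W0.I0
cycle 1: W0.I1
cycle 2: W1.I0
cycle 3: W1.I1
cycle 4: W1.I2
cycle 5: idle
cycle 6: idle
cycle 7: idle
cycle 8: idle
cycle 9: W0.I2
cycle 10: W0.I3
cycle 11: W1.I3
cycle 12: W1.I4

Answer: 13 cycles, utilization 9/13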